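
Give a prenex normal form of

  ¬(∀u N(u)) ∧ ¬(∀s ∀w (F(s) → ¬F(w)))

∃u ∃s ∃w (¬N(u) ∧ F(s) ∧ F(w))

Rewrite implications/biconditionals: A → B as ¬A ∨ B.
  ¬(∀u N(u)) ∧ ¬(∀s ∀w (¬F(s) ∨ ¬F(w)))
Move each ¬ inward, flipping quantifiers it crosses:
  (∃u ¬N(u)) ∧ (∃s ∃w (F(s) ∧ F(w)))
All bound variables are already distinct, so no renaming is needed.
Finally move all quantifiers to the prefix:
  ∃u ∃s ∃w (¬N(u) ∧ F(s) ∧ F(w))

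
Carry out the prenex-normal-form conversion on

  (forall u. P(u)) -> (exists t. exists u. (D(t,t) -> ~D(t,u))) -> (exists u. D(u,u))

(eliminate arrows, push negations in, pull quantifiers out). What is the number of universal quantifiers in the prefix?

2

Rewrite implications/biconditionals: A → B as ¬A ∨ B.
  ~(forall u. P(u)) | ~(exists t. exists u. (~D(t,t) | ~D(t,u))) | (exists u. D(u,u))
Drive negations inward (¬∀x A ≡ ∃x ¬A, ¬∃x A ≡ ∀x ¬A, De Morgan for ∧/∨):
  (exists u. ~P(u)) | (forall t. forall u. (D(t,t) & D(t,u))) | (exists u. D(u,u))
Rename bound variables to avoid capture: u↦q, u↦z1.
  (exists u. ~P(u)) | (forall t. forall q. (D(t,t) & D(t,q))) | (exists z1. D(z1,z1))
Pull the quantifiers to the front (each side's bound variable is not free in the other side):
  exists u. forall t. forall q. exists z1. (~P(u) | D(t,t) & D(t,q) | D(z1,z1))
The prefix is exists u forall t forall q exists z1: 2 universal, 2 existential.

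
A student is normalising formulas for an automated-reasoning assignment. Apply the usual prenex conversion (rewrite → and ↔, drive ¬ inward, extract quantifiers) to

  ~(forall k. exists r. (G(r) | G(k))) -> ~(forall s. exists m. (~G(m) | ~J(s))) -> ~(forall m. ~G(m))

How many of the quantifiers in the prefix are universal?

Rewrite implications/biconditionals: A → B as ¬A ∨ B.
  ~~(forall k. exists r. (G(r) | G(k))) | ~~(forall s. exists m. (~G(m) | ~J(s))) | ~(forall m. ~G(m))
Push ¬ through the quantifiers and connectives to reach negation normal form:
  (forall k. exists r. (G(r) | G(k))) | (forall s. exists m. (~G(m) | ~J(s))) | (exists m. G(m))
Give each quantifier a distinct variable: m↦z1.
  (forall k. exists r. (G(r) | G(k))) | (forall s. exists m. (~G(m) | ~J(s))) | (exists z1. G(z1))
Finally move all quantifiers to the prefix:
  forall k. exists r. forall s. exists m. exists z1. (G(r) | G(k) | ~G(m) | ~J(s) | G(z1))
The prefix is forall k exists r forall s exists m exists z1: 2 universal, 3 existential.

2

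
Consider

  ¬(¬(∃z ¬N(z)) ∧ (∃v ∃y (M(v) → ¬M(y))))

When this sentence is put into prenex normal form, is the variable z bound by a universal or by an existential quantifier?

Eliminate → and ↔ using ¬ and ∨.
  ¬(¬(∃z ¬N(z)) ∧ (∃v ∃y (¬M(v) ∨ ¬M(y))))
Drive negations inward (¬∀x A ≡ ∃x ¬A, ¬∃x A ≡ ∀x ¬A, De Morgan for ∧/∨):
  (∃z ¬N(z)) ∨ (∀v ∀y (M(v) ∧ M(y)))
All bound variables are already distinct, so no renaming is needed.
Finally move all quantifiers to the prefix:
  ∃z ∀v ∀y (¬N(z) ∨ M(v) ∧ M(y))
The quantifier ∃z sits under an even number of negations (counting the antecedent side of each →), so it remains existential.

existential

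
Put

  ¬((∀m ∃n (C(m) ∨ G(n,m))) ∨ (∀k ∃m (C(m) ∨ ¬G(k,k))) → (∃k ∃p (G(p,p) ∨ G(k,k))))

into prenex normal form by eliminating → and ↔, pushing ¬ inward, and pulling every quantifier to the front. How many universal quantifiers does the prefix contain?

First replace A → B with ¬A ∨ B.
  ¬(¬((∀m ∃n (C(m) ∨ G(n,m))) ∨ (∀k ∃m (C(m) ∨ ¬G(k,k)))) ∨ (∃k ∃p (G(p,p) ∨ G(k,k))))
Move each ¬ inward, flipping quantifiers it crosses:
  ((∀m ∃n (C(m) ∨ G(n,m))) ∨ (∀k ∃m (C(m) ∨ ¬G(k,k)))) ∧ (∀k ∀p (¬G(p,p) ∧ ¬G(k,k)))
Give each quantifier a distinct variable: m↦y, k↦v1.
  ((∀m ∃n (C(m) ∨ G(n,m))) ∨ (∀k ∃y (C(y) ∨ ¬G(k,k)))) ∧ (∀v1 ∀p (¬G(p,p) ∧ ¬G(v1,v1)))
Extract every quantifier outward, since the variables are now distinct and don't occur free across branches:
  ∀m ∃n ∀k ∃y ∀v1 ∀p ((C(m) ∨ G(n,m) ∨ C(y) ∨ ¬G(k,k)) ∧ ¬G(p,p) ∧ ¬G(v1,v1))
The prefix is ∀m ∃n ∀k ∃y ∀v1 ∀p: 4 universal, 2 existential.

4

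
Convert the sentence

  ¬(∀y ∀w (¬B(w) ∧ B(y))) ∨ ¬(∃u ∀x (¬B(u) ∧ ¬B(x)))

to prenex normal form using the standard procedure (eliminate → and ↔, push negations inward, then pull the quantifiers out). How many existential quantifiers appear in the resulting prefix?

Push ¬ through the quantifiers and connectives to reach negation normal form:
  (∃y ∃w (B(w) ∨ ¬B(y))) ∨ (∀u ∃x (B(u) ∨ B(x)))
Finally move all quantifiers to the prefix:
  ∃y ∃w ∀u ∃x (B(w) ∨ ¬B(y) ∨ B(u) ∨ B(x))
The prefix is ∃y ∃w ∀u ∃x: 1 universal, 3 existential.

3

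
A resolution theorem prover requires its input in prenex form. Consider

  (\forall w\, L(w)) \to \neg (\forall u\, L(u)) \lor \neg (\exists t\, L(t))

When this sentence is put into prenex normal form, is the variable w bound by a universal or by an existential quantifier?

First replace A → B with ¬A ∨ B.
  \neg (\forall w\, L(w)) \lor \neg (\forall u\, L(u)) \lor \neg (\exists t\, L(t))
Push ¬ through the quantifiers and connectives to reach negation normal form:
  (\exists w\, \neg L(w)) \lor (\exists u\, \neg L(u)) \lor (\forall t\, \neg L(t))
All bound variables are already distinct, so no renaming is needed.
Pull the quantifiers to the front (each side's bound variable is not free in the other side):
  \exists w\, \exists u\, \forall t\, (\neg L(w) \lor \neg L(u) \lor \neg L(t))
The quantifier \forall w sits under an odd number of negations (counting the antecedent side of each →), so it flips to \exists w.

existential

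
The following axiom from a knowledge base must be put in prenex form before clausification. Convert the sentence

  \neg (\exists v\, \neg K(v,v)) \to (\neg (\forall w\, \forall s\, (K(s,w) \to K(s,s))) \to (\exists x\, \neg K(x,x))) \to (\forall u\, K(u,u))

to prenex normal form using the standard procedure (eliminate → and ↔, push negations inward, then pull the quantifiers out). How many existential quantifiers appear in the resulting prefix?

3

Rewrite implications/biconditionals: A → B as ¬A ∨ B.
  \neg \neg (\exists v\, \neg K(v,v)) \lor \neg (\neg \neg (\forall w\, \forall s\, (\neg K(s,w) \lor K(s,s))) \lor (\exists x\, \neg K(x,x))) \lor (\forall u\, K(u,u))
Push ¬ through the quantifiers and connectives to reach negation normal form:
  (\exists v\, \neg K(v,v)) \lor (\exists w\, \exists s\, (K(s,w) \land \neg K(s,s))) \land (\forall x\, K(x,x)) \lor (\forall u\, K(u,u))
Pull the quantifiers to the front (each side's bound variable is not free in the other side):
  \exists v\, \exists w\, \exists s\, \forall x\, \forall u\, (\neg K(v,v) \lor K(s,w) \land \neg K(s,s) \land K(x,x) \lor K(u,u))
The prefix is \exists v \exists w \exists s \forall x \forall u: 2 universal, 3 existential.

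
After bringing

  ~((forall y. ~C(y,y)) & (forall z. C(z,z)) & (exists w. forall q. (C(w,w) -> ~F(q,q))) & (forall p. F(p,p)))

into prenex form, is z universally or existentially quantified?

Rewrite implications/biconditionals: A → B as ¬A ∨ B.
  ~((forall y. ~C(y,y)) & (forall z. C(z,z)) & (exists w. forall q. (~C(w,w) | ~F(q,q))) & (forall p. F(p,p)))
Move each ¬ inward, flipping quantifiers it crosses:
  (exists y. C(y,y)) | (exists z. ~C(z,z)) | (forall w. exists q. (C(w,w) & F(q,q))) | (exists p. ~F(p,p))
Extract every quantifier outward, since the variables are now distinct and don't occur free across branches:
  exists y. exists z. forall w. exists q. exists p. (C(y,y) | ~C(z,z) | C(w,w) & F(q,q) | ~F(p,p))
The quantifier forall z sits under an odd number of negations (counting the antecedent side of each →), so it flips to exists z.

existential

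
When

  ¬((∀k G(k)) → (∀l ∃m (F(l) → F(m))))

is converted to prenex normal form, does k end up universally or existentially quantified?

Rewrite implications/biconditionals: A → B as ¬A ∨ B.
  ¬(¬(∀k G(k)) ∨ (∀l ∃m (¬F(l) ∨ F(m))))
Move each ¬ inward, flipping quantifiers it crosses:
  (∀k G(k)) ∧ (∃l ∀m (F(l) ∧ ¬F(m)))
All bound variables are already distinct, so no renaming is needed.
Extract every quantifier outward, since the variables are now distinct and don't occur free across branches:
  ∀k ∃l ∀m (G(k) ∧ F(l) ∧ ¬F(m))
The quantifier ∀k sits under an even number of negations (counting the antecedent side of each →), so it remains universal.

universal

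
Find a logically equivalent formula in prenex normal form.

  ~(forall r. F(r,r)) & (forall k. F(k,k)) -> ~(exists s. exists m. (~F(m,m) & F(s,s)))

forall r. exists k. forall s. forall m. (F(r,r) | ~F(k,k) | F(m,m) | ~F(s,s))

Rewrite implications/biconditionals: A → B as ¬A ∨ B.
  ~(~(forall r. F(r,r)) & (forall k. F(k,k))) | ~(exists s. exists m. (~F(m,m) & F(s,s)))
Drive negations inward (¬∀x A ≡ ∃x ¬A, ¬∃x A ≡ ∀x ¬A, De Morgan for ∧/∨):
  (forall r. F(r,r)) | (exists k. ~F(k,k)) | (forall s. forall m. (F(m,m) | ~F(s,s)))
Pull the quantifiers to the front (each side's bound variable is not free in the other side):
  forall r. exists k. forall s. forall m. (F(r,r) | ~F(k,k) | F(m,m) | ~F(s,s))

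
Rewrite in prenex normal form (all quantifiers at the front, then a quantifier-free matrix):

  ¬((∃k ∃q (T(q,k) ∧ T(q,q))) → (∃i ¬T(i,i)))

Eliminate → and ↔ using ¬ and ∨.
  ¬(¬(∃k ∃q (T(q,k) ∧ T(q,q))) ∨ (∃i ¬T(i,i)))
Move each ¬ inward, flipping quantifiers it crosses:
  (∃k ∃q (T(q,k) ∧ T(q,q))) ∧ (∀i T(i,i))
All bound variables are already distinct, so no renaming is needed.
Finally move all quantifiers to the prefix:
  ∃k ∃q ∀i (T(q,k) ∧ T(q,q) ∧ T(i,i))

∃k ∃q ∀i (T(q,k) ∧ T(q,q) ∧ T(i,i))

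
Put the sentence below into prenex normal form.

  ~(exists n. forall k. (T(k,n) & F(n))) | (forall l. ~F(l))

forall n. exists k. forall l. (~T(k,n) | ~F(n) | ~F(l))

Push ¬ through the quantifiers and connectives to reach negation normal form:
  (forall n. exists k. (~T(k,n) | ~F(n))) | (forall l. ~F(l))
All bound variables are already distinct, so no renaming is needed.
Extract every quantifier outward, since the variables are now distinct and don't occur free across branches:
  forall n. exists k. forall l. (~T(k,n) | ~F(n) | ~F(l))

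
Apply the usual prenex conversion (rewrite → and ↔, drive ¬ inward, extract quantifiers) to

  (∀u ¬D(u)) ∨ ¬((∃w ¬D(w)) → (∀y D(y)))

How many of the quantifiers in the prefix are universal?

Eliminate → and ↔ using ¬ and ∨.
  (∀u ¬D(u)) ∨ ¬(¬(∃w ¬D(w)) ∨ (∀y D(y)))
Move each ¬ inward, flipping quantifiers it crosses:
  (∀u ¬D(u)) ∨ (∃w ¬D(w)) ∧ (∃y ¬D(y))
Pull the quantifiers to the front (each side's bound variable is not free in the other side):
  ∀u ∃w ∃y (¬D(u) ∨ ¬D(w) ∧ ¬D(y))
The prefix is ∀u ∃w ∃y: 1 universal, 2 existential.

1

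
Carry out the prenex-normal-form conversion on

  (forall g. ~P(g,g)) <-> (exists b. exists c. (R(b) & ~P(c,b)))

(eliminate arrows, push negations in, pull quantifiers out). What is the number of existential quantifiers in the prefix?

3

Eliminate → and ↔ using ¬ and ∨; A ↔ B as (¬A ∨ B) ∧ (¬B ∨ A).
  (~(forall g. ~P(g,g)) | (exists b. exists c. (R(b) & ~P(c,b)))) & (~(exists b. exists c. (R(b) & ~P(c,b))) | (forall g. ~P(g,g)))
Push ¬ through the quantifiers and connectives to reach negation normal form:
  ((exists g. P(g,g)) | (exists b. exists c. (R(b) & ~P(c,b)))) & ((forall b. forall c. (~R(b) | P(c,b))) | (forall g. ~P(g,g)))
Standardize variables apart so no two quantifiers bind the same name: b↦x, c↦y1, g↦r.
  ((exists g. P(g,g)) | (exists b. exists c. (R(b) & ~P(c,b)))) & ((forall x. forall y1. (~R(x) | P(y1,x))) | (forall r. ~P(r,r)))
Extract every quantifier outward, since the variables are now distinct and don't occur free across branches:
  exists g. exists b. exists c. forall x. forall y1. forall r. ((P(g,g) | R(b) & ~P(c,b)) & (~R(x) | P(y1,x) | ~P(r,r)))
The prefix is exists g exists b exists c forall x forall y1 forall r: 3 universal, 3 existential.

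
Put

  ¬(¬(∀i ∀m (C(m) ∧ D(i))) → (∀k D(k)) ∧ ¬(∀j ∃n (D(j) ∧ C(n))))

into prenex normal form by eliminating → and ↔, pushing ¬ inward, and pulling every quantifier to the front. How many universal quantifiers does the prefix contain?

1

Eliminate → and ↔ using ¬ and ∨.
  ¬(¬¬(∀i ∀m (C(m) ∧ D(i))) ∨ (∀k D(k)) ∧ ¬(∀j ∃n (D(j) ∧ C(n))))
Push ¬ through the quantifiers and connectives to reach negation normal form:
  (∃i ∃m (¬C(m) ∨ ¬D(i))) ∧ ((∃k ¬D(k)) ∨ (∀j ∃n (D(j) ∧ C(n))))
All bound variables are already distinct, so no renaming is needed.
Finally move all quantifiers to the prefix:
  ∃i ∃m ∃k ∀j ∃n ((¬C(m) ∨ ¬D(i)) ∧ (¬D(k) ∨ D(j) ∧ C(n)))
The prefix is ∃i ∃m ∃k ∀j ∃n: 1 universal, 4 existential.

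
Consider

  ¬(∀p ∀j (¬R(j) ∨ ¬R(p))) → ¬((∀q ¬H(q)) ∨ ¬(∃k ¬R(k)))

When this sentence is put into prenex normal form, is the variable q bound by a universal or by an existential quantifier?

Rewrite implications/biconditionals: A → B as ¬A ∨ B.
  ¬¬(∀p ∀j (¬R(j) ∨ ¬R(p))) ∨ ¬((∀q ¬H(q)) ∨ ¬(∃k ¬R(k)))
Push ¬ through the quantifiers and connectives to reach negation normal form:
  (∀p ∀j (¬R(j) ∨ ¬R(p))) ∨ (∃q H(q)) ∧ (∃k ¬R(k))
All bound variables are already distinct, so no renaming is needed.
Pull the quantifiers to the front (each side's bound variable is not free in the other side):
  ∀p ∀j ∃q ∃k (¬R(j) ∨ ¬R(p) ∨ H(q) ∧ ¬R(k))
The quantifier ∀q sits under an odd number of negations (counting the antecedent side of each →), so it flips to ∃q.

existential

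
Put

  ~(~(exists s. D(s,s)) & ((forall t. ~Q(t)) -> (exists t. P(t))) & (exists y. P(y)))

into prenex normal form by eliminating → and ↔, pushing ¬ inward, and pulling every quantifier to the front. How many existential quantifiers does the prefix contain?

1

Rewrite implications/biconditionals: A → B as ¬A ∨ B.
  ~(~(exists s. D(s,s)) & (~(forall t. ~Q(t)) | (exists t. P(t))) & (exists y. P(y)))
Push ¬ through the quantifiers and connectives to reach negation normal form:
  (exists s. D(s,s)) | (forall t. ~Q(t)) & (forall t. ~P(t)) | (forall y. ~P(y))
Give each quantifier a distinct variable: t↦y1.
  (exists s. D(s,s)) | (forall t. ~Q(t)) & (forall y1. ~P(y1)) | (forall y. ~P(y))
Extract every quantifier outward, since the variables are now distinct and don't occur free across branches:
  exists s. forall t. forall y1. forall y. (D(s,s) | ~Q(t) & ~P(y1) | ~P(y))
The prefix is exists s forall t forall y1 forall y: 3 universal, 1 existential.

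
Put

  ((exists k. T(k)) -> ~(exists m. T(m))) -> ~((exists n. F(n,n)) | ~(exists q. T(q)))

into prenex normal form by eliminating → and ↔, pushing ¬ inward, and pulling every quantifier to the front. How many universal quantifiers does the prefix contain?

1

First replace A → B with ¬A ∨ B.
  ~(~(exists k. T(k)) | ~(exists m. T(m))) | ~((exists n. F(n,n)) | ~(exists q. T(q)))
Push ¬ through the quantifiers and connectives to reach negation normal form:
  (exists k. T(k)) & (exists m. T(m)) | (forall n. ~F(n,n)) & (exists q. T(q))
All bound variables are already distinct, so no renaming is needed.
Pull the quantifiers to the front (each side's bound variable is not free in the other side):
  exists k. exists m. forall n. exists q. (T(k) & T(m) | ~F(n,n) & T(q))
The prefix is exists k exists m forall n exists q: 1 universal, 3 existential.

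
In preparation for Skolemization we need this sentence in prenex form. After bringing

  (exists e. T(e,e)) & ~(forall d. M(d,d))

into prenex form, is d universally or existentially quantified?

existential

Drive negations inward (¬∀x A ≡ ∃x ¬A, ¬∃x A ≡ ∀x ¬A, De Morgan for ∧/∨):
  (exists e. T(e,e)) & (exists d. ~M(d,d))
Finally move all quantifiers to the prefix:
  exists e. exists d. (T(e,e) & ~M(d,d))
The quantifier forall d sits under an odd number of negations, so it flips to exists d.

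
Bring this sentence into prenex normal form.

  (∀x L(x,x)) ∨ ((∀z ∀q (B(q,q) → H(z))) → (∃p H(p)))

Rewrite implications/biconditionals: A → B as ¬A ∨ B.
  (∀x L(x,x)) ∨ ¬(∀z ∀q (¬B(q,q) ∨ H(z))) ∨ (∃p H(p))
Push ¬ through the quantifiers and connectives to reach negation normal form:
  (∀x L(x,x)) ∨ (∃z ∃q (B(q,q) ∧ ¬H(z))) ∨ (∃p H(p))
Finally move all quantifiers to the prefix:
  ∀x ∃z ∃q ∃p (L(x,x) ∨ B(q,q) ∧ ¬H(z) ∨ H(p))

∀x ∃z ∃q ∃p (L(x,x) ∨ B(q,q) ∧ ¬H(z) ∨ H(p))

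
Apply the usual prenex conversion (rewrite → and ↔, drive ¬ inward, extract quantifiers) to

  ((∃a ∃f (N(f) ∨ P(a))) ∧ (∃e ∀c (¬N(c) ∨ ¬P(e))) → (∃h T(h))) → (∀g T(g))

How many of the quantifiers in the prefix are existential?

3

Rewrite implications/biconditionals: A → B as ¬A ∨ B.
  ¬(¬((∃a ∃f (N(f) ∨ P(a))) ∧ (∃e ∀c (¬N(c) ∨ ¬P(e)))) ∨ (∃h T(h))) ∨ (∀g T(g))
Push ¬ through the quantifiers and connectives to reach negation normal form:
  (∃a ∃f (N(f) ∨ P(a))) ∧ (∃e ∀c (¬N(c) ∨ ¬P(e))) ∧ (∀h ¬T(h)) ∨ (∀g T(g))
Finally move all quantifiers to the prefix:
  ∃a ∃f ∃e ∀c ∀h ∀g ((N(f) ∨ P(a)) ∧ (¬N(c) ∨ ¬P(e)) ∧ ¬T(h) ∨ T(g))
The prefix is ∃a ∃f ∃e ∀c ∀h ∀g: 3 universal, 3 existential.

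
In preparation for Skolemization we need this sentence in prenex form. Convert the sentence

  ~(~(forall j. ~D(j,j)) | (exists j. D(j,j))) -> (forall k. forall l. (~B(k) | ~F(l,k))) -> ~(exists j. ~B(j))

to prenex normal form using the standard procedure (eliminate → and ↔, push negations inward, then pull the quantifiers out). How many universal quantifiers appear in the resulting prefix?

1

Rewrite implications/biconditionals: A → B as ¬A ∨ B.
  ~~(~(forall j. ~D(j,j)) | (exists j. D(j,j))) | ~(forall k. forall l. (~B(k) | ~F(l,k))) | ~(exists j. ~B(j))
Drive negations inward (¬∀x A ≡ ∃x ¬A, ¬∃x A ≡ ∀x ¬A, De Morgan for ∧/∨):
  (exists j. D(j,j)) | (exists j. D(j,j)) | (exists k. exists l. (B(k) & F(l,k))) | (forall j. B(j))
Standardize variables apart so no two quantifiers bind the same name: j↦v, j↦v1.
  (exists j. D(j,j)) | (exists v. D(v,v)) | (exists k. exists l. (B(k) & F(l,k))) | (forall v1. B(v1))
Finally move all quantifiers to the prefix:
  exists j. exists v. exists k. exists l. forall v1. (D(j,j) | D(v,v) | B(k) & F(l,k) | B(v1))
The prefix is exists j exists v exists k exists l forall v1: 1 universal, 4 existential.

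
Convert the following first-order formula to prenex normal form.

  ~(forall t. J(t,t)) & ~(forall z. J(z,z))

exists t. exists z. (~J(t,t) & ~J(z,z))

Push ¬ through the quantifiers and connectives to reach negation normal form:
  (exists t. ~J(t,t)) & (exists z. ~J(z,z))
Pull the quantifiers to the front (each side's bound variable is not free in the other side):
  exists t. exists z. (~J(t,t) & ~J(z,z))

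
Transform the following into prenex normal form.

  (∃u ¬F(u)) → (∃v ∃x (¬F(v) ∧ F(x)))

First replace A → B with ¬A ∨ B.
  ¬(∃u ¬F(u)) ∨ (∃v ∃x (¬F(v) ∧ F(x)))
Drive negations inward (¬∀x A ≡ ∃x ¬A, ¬∃x A ≡ ∀x ¬A, De Morgan for ∧/∨):
  (∀u F(u)) ∨ (∃v ∃x (¬F(v) ∧ F(x)))
All bound variables are already distinct, so no renaming is needed.
Extract every quantifier outward, since the variables are now distinct and don't occur free across branches:
  ∀u ∃v ∃x (F(u) ∨ ¬F(v) ∧ F(x))

∀u ∃v ∃x (F(u) ∨ ¬F(v) ∧ F(x))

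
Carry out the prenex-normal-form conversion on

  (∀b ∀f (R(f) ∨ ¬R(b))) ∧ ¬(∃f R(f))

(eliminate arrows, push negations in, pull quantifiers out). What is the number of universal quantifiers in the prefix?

Push ¬ through the quantifiers and connectives to reach negation normal form:
  (∀b ∀f (R(f) ∨ ¬R(b))) ∧ (∀f ¬R(f))
Rename bound variables to avoid capture: f↦w.
  (∀b ∀f (R(f) ∨ ¬R(b))) ∧ (∀w ¬R(w))
Finally move all quantifiers to the prefix:
  ∀b ∀f ∀w ((R(f) ∨ ¬R(b)) ∧ ¬R(w))
The prefix is ∀b ∀f ∀w: 3 universal, 0 existential.

3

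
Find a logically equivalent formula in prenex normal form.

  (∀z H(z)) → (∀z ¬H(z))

∃z ∀c (¬H(z) ∨ ¬H(c))

First replace A → B with ¬A ∨ B.
  ¬(∀z H(z)) ∨ (∀z ¬H(z))
Drive negations inward (¬∀x A ≡ ∃x ¬A, ¬∃x A ≡ ∀x ¬A, De Morgan for ∧/∨):
  (∃z ¬H(z)) ∨ (∀z ¬H(z))
Rename bound variables to avoid capture: z↦c.
  (∃z ¬H(z)) ∨ (∀c ¬H(c))
Extract every quantifier outward, since the variables are now distinct and don't occur free across branches:
  ∃z ∀c (¬H(z) ∨ ¬H(c))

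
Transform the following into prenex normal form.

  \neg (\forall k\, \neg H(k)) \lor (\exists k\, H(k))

Drive negations inward (¬∀x A ≡ ∃x ¬A, ¬∃x A ≡ ∀x ¬A, De Morgan for ∧/∨):
  (\exists k\, H(k)) \lor (\exists k\, H(k))
Rename bound variables to avoid capture: k↦z.
  (\exists k\, H(k)) \lor (\exists z\, H(z))
Extract every quantifier outward, since the variables are now distinct and don't occur free across branches:
  \exists k\, \exists z\, (H(k) \lor H(z))

\exists k\, \exists z\, (H(k) \lor H(z))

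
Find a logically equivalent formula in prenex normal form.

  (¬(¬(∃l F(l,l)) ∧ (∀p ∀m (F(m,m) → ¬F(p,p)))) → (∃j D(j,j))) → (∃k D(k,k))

First replace A → B with ¬A ∨ B.
  ¬(¬¬(¬(∃l F(l,l)) ∧ (∀p ∀m (¬F(m,m) ∨ ¬F(p,p)))) ∨ (∃j D(j,j))) ∨ (∃k D(k,k))
Drive negations inward (¬∀x A ≡ ∃x ¬A, ¬∃x A ≡ ∀x ¬A, De Morgan for ∧/∨):
  ((∃l F(l,l)) ∨ (∃p ∃m (F(m,m) ∧ F(p,p)))) ∧ (∀j ¬D(j,j)) ∨ (∃k D(k,k))
All bound variables are already distinct, so no renaming is needed.
Extract every quantifier outward, since the variables are now distinct and don't occur free across branches:
  ∃l ∃p ∃m ∀j ∃k ((F(l,l) ∨ F(m,m) ∧ F(p,p)) ∧ ¬D(j,j) ∨ D(k,k))

∃l ∃p ∃m ∀j ∃k ((F(l,l) ∨ F(m,m) ∧ F(p,p)) ∧ ¬D(j,j) ∨ D(k,k))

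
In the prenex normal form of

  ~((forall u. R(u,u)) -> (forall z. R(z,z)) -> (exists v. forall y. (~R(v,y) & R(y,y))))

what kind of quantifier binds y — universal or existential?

existential

First replace A → B with ¬A ∨ B.
  ~(~(forall u. R(u,u)) | ~(forall z. R(z,z)) | (exists v. forall y. (~R(v,y) & R(y,y))))
Move each ¬ inward, flipping quantifiers it crosses:
  (forall u. R(u,u)) & (forall z. R(z,z)) & (forall v. exists y. (R(v,y) | ~R(y,y)))
All bound variables are already distinct, so no renaming is needed.
Pull the quantifiers to the front (each side's bound variable is not free in the other side):
  forall u. forall z. forall v. exists y. (R(u,u) & R(z,z) & (R(v,y) | ~R(y,y)))
The quantifier forall y sits under an odd number of negations (counting the antecedent side of each →), so it flips to exists y.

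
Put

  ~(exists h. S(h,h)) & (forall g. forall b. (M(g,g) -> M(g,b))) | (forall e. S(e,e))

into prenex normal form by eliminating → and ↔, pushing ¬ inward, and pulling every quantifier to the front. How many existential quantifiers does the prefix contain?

0

First replace A → B with ¬A ∨ B.
  ~(exists h. S(h,h)) & (forall g. forall b. (~M(g,g) | M(g,b))) | (forall e. S(e,e))
Drive negations inward (¬∀x A ≡ ∃x ¬A, ¬∃x A ≡ ∀x ¬A, De Morgan for ∧/∨):
  (forall h. ~S(h,h)) & (forall g. forall b. (~M(g,g) | M(g,b))) | (forall e. S(e,e))
All bound variables are already distinct, so no renaming is needed.
Finally move all quantifiers to the prefix:
  forall h. forall g. forall b. forall e. (~S(h,h) & (~M(g,g) | M(g,b)) | S(e,e))
The prefix is forall h forall g forall b forall e: 4 universal, 0 existential.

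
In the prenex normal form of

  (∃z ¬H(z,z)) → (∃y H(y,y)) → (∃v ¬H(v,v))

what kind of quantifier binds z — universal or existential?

Rewrite implications/biconditionals: A → B as ¬A ∨ B.
  ¬(∃z ¬H(z,z)) ∨ ¬(∃y H(y,y)) ∨ (∃v ¬H(v,v))
Push ¬ through the quantifiers and connectives to reach negation normal form:
  (∀z H(z,z)) ∨ (∀y ¬H(y,y)) ∨ (∃v ¬H(v,v))
Finally move all quantifiers to the prefix:
  ∀z ∀y ∃v (H(z,z) ∨ ¬H(y,y) ∨ ¬H(v,v))
The quantifier ∃z sits under an odd number of negations (counting the antecedent side of each →), so it flips to ∀z.

universal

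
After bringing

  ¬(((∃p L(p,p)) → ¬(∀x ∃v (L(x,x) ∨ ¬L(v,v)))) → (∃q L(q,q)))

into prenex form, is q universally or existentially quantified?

universal

Rewrite implications/biconditionals: A → B as ¬A ∨ B.
  ¬(¬(¬(∃p L(p,p)) ∨ ¬(∀x ∃v (L(x,x) ∨ ¬L(v,v)))) ∨ (∃q L(q,q)))
Push ¬ through the quantifiers and connectives to reach negation normal form:
  ((∀p ¬L(p,p)) ∨ (∃x ∀v (¬L(x,x) ∧ L(v,v)))) ∧ (∀q ¬L(q,q))
Pull the quantifiers to the front (each side's bound variable is not free in the other side):
  ∀p ∃x ∀v ∀q ((¬L(p,p) ∨ ¬L(x,x) ∧ L(v,v)) ∧ ¬L(q,q))
The quantifier ∃q sits under an odd number of negations (counting the antecedent side of each →), so it flips to ∀q.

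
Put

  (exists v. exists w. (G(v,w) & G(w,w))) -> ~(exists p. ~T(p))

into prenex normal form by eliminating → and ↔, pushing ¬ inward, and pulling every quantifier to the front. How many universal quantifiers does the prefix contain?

First replace A → B with ¬A ∨ B.
  ~(exists v. exists w. (G(v,w) & G(w,w))) | ~(exists p. ~T(p))
Push ¬ through the quantifiers and connectives to reach negation normal form:
  (forall v. forall w. (~G(v,w) | ~G(w,w))) | (forall p. T(p))
Finally move all quantifiers to the prefix:
  forall v. forall w. forall p. (~G(v,w) | ~G(w,w) | T(p))
The prefix is forall v forall w forall p: 3 universal, 0 existential.

3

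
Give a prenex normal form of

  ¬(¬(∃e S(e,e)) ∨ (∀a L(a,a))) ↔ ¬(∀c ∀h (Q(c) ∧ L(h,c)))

∀e ∀a ∃c ∃h ∀z ∀b ∃y1 ∃v ((¬S(e,e) ∨ L(a,a) ∨ ¬Q(c) ∨ ¬L(h,c)) ∧ (Q(z) ∧ L(b,z) ∨ S(y1,y1) ∧ ¬L(v,v)))

Rewrite implications/biconditionals: A → B as ¬A ∨ B; A ↔ B as (¬A ∨ B) ∧ (¬B ∨ A).
  (¬¬(¬(∃e S(e,e)) ∨ (∀a L(a,a))) ∨ ¬(∀c ∀h (Q(c) ∧ L(h,c)))) ∧ (¬¬(∀c ∀h (Q(c) ∧ L(h,c))) ∨ ¬(¬(∃e S(e,e)) ∨ (∀a L(a,a))))
Move each ¬ inward, flipping quantifiers it crosses:
  ((∀e ¬S(e,e)) ∨ (∀a L(a,a)) ∨ (∃c ∃h (¬Q(c) ∨ ¬L(h,c)))) ∧ ((∀c ∀h (Q(c) ∧ L(h,c))) ∨ (∃e S(e,e)) ∧ (∃a ¬L(a,a)))
Standardize variables apart so no two quantifiers bind the same name: c↦z, h↦b, e↦y1, a↦v.
  ((∀e ¬S(e,e)) ∨ (∀a L(a,a)) ∨ (∃c ∃h (¬Q(c) ∨ ¬L(h,c)))) ∧ ((∀z ∀b (Q(z) ∧ L(b,z))) ∨ (∃y1 S(y1,y1)) ∧ (∃v ¬L(v,v)))
Pull the quantifiers to the front (each side's bound variable is not free in the other side):
  ∀e ∀a ∃c ∃h ∀z ∀b ∃y1 ∃v ((¬S(e,e) ∨ L(a,a) ∨ ¬Q(c) ∨ ¬L(h,c)) ∧ (Q(z) ∧ L(b,z) ∨ S(y1,y1) ∧ ¬L(v,v)))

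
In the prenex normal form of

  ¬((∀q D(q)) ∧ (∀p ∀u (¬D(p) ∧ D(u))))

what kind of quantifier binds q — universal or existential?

Move each ¬ inward, flipping quantifiers it crosses:
  (∃q ¬D(q)) ∨ (∃p ∃u (D(p) ∨ ¬D(u)))
Finally move all quantifiers to the prefix:
  ∃q ∃p ∃u (¬D(q) ∨ D(p) ∨ ¬D(u))
The quantifier ∀q sits under an odd number of negations, so it flips to ∃q.

existential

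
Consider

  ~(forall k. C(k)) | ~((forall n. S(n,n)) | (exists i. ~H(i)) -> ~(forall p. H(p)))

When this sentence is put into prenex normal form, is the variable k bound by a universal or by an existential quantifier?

First replace A → B with ¬A ∨ B.
  ~(forall k. C(k)) | ~(~((forall n. S(n,n)) | (exists i. ~H(i))) | ~(forall p. H(p)))
Push ¬ through the quantifiers and connectives to reach negation normal form:
  (exists k. ~C(k)) | ((forall n. S(n,n)) | (exists i. ~H(i))) & (forall p. H(p))
Finally move all quantifiers to the prefix:
  exists k. forall n. exists i. forall p. (~C(k) | (S(n,n) | ~H(i)) & H(p))
The quantifier forall k sits under an odd number of negations (counting the antecedent side of each →), so it flips to exists k.

existential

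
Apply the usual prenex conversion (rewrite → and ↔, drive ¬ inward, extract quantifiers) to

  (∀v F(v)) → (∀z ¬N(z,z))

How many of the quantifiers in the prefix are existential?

1

First replace A → B with ¬A ∨ B.
  ¬(∀v F(v)) ∨ (∀z ¬N(z,z))
Push ¬ through the quantifiers and connectives to reach negation normal form:
  (∃v ¬F(v)) ∨ (∀z ¬N(z,z))
All bound variables are already distinct, so no renaming is needed.
Pull the quantifiers to the front (each side's bound variable is not free in the other side):
  ∃v ∀z (¬F(v) ∨ ¬N(z,z))
The prefix is ∃v ∀z: 1 universal, 1 existential.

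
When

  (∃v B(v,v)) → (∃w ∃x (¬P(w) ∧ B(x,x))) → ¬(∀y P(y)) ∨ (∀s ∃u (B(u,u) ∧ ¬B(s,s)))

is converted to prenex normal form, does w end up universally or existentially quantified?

universal

First replace A → B with ¬A ∨ B.
  ¬(∃v B(v,v)) ∨ ¬(∃w ∃x (¬P(w) ∧ B(x,x))) ∨ ¬(∀y P(y)) ∨ (∀s ∃u (B(u,u) ∧ ¬B(s,s)))
Move each ¬ inward, flipping quantifiers it crosses:
  (∀v ¬B(v,v)) ∨ (∀w ∀x (P(w) ∨ ¬B(x,x))) ∨ (∃y ¬P(y)) ∨ (∀s ∃u (B(u,u) ∧ ¬B(s,s)))
Extract every quantifier outward, since the variables are now distinct and don't occur free across branches:
  ∀v ∀w ∀x ∃y ∀s ∃u (¬B(v,v) ∨ P(w) ∨ ¬B(x,x) ∨ ¬P(y) ∨ B(u,u) ∧ ¬B(s,s))
The quantifier ∃w sits under an odd number of negations (counting the antecedent side of each →), so it flips to ∀w.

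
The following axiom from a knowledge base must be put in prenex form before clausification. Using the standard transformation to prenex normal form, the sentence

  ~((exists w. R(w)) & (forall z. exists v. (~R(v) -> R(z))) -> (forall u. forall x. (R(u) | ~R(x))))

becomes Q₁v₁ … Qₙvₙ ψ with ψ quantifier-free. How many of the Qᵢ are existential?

First replace A → B with ¬A ∨ B.
  ~(~((exists w. R(w)) & (forall z. exists v. (~~R(v) | R(z)))) | (forall u. forall x. (R(u) | ~R(x))))
Push ¬ through the quantifiers and connectives to reach negation normal form:
  (exists w. R(w)) & (forall z. exists v. (R(v) | R(z))) & (exists u. exists x. (~R(u) & R(x)))
Extract every quantifier outward, since the variables are now distinct and don't occur free across branches:
  exists w. forall z. exists v. exists u. exists x. (R(w) & (R(v) | R(z)) & ~R(u) & R(x))
The prefix is exists w forall z exists v exists u exists x: 1 universal, 4 existential.

4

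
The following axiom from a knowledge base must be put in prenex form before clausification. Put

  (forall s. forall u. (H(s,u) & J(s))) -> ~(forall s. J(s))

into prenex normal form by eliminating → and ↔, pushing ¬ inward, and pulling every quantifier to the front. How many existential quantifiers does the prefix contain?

3

First replace A → B with ¬A ∨ B.
  ~(forall s. forall u. (H(s,u) & J(s))) | ~(forall s. J(s))
Drive negations inward (¬∀x A ≡ ∃x ¬A, ¬∃x A ≡ ∀x ¬A, De Morgan for ∧/∨):
  (exists s. exists u. (~H(s,u) | ~J(s))) | (exists s. ~J(s))
Give each quantifier a distinct variable: s↦a.
  (exists s. exists u. (~H(s,u) | ~J(s))) | (exists a. ~J(a))
Pull the quantifiers to the front (each side's bound variable is not free in the other side):
  exists s. exists u. exists a. (~H(s,u) | ~J(s) | ~J(a))
The prefix is exists s exists u exists a: 0 universal, 3 existential.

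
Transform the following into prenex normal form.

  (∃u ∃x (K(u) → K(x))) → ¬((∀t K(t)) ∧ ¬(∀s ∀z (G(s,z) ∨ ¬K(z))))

∀u ∀x ∃t ∀s ∀z (K(u) ∧ ¬K(x) ∨ ¬K(t) ∨ G(s,z) ∨ ¬K(z))

Rewrite implications/biconditionals: A → B as ¬A ∨ B.
  ¬(∃u ∃x (¬K(u) ∨ K(x))) ∨ ¬((∀t K(t)) ∧ ¬(∀s ∀z (G(s,z) ∨ ¬K(z))))
Move each ¬ inward, flipping quantifiers it crosses:
  (∀u ∀x (K(u) ∧ ¬K(x))) ∨ (∃t ¬K(t)) ∨ (∀s ∀z (G(s,z) ∨ ¬K(z)))
All bound variables are already distinct, so no renaming is needed.
Extract every quantifier outward, since the variables are now distinct and don't occur free across branches:
  ∀u ∀x ∃t ∀s ∀z (K(u) ∧ ¬K(x) ∨ ¬K(t) ∨ G(s,z) ∨ ¬K(z))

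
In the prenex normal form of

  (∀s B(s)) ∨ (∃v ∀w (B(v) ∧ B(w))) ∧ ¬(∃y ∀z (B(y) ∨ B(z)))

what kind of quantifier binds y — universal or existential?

Push ¬ through the quantifiers and connectives to reach negation normal form:
  (∀s B(s)) ∨ (∃v ∀w (B(v) ∧ B(w))) ∧ (∀y ∃z (¬B(y) ∧ ¬B(z)))
All bound variables are already distinct, so no renaming is needed.
Finally move all quantifiers to the prefix:
  ∀s ∃v ∀w ∀y ∃z (B(s) ∨ B(v) ∧ B(w) ∧ ¬B(y) ∧ ¬B(z))
The quantifier ∃y sits under an odd number of negations, so it flips to ∀y.

universal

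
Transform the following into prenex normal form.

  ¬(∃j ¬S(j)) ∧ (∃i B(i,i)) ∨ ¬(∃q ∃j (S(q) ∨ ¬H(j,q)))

∀j ∃i ∀q ∀b (S(j) ∧ B(i,i) ∨ ¬S(q) ∧ H(b,q))

Push ¬ through the quantifiers and connectives to reach negation normal form:
  (∀j S(j)) ∧ (∃i B(i,i)) ∨ (∀q ∀j (¬S(q) ∧ H(j,q)))
Rename bound variables to avoid capture: j↦b.
  (∀j S(j)) ∧ (∃i B(i,i)) ∨ (∀q ∀b (¬S(q) ∧ H(b,q)))
Extract every quantifier outward, since the variables are now distinct and don't occur free across branches:
  ∀j ∃i ∀q ∀b (S(j) ∧ B(i,i) ∨ ¬S(q) ∧ H(b,q))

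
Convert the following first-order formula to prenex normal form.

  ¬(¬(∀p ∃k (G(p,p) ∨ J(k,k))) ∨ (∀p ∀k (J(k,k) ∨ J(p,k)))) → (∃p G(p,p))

Eliminate → and ↔ using ¬ and ∨.
  ¬¬(¬(∀p ∃k (G(p,p) ∨ J(k,k))) ∨ (∀p ∀k (J(k,k) ∨ J(p,k)))) ∨ (∃p G(p,p))
Push ¬ through the quantifiers and connectives to reach negation normal form:
  (∃p ∀k (¬G(p,p) ∧ ¬J(k,k))) ∨ (∀p ∀k (J(k,k) ∨ J(p,k))) ∨ (∃p G(p,p))
Standardize variables apart so no two quantifiers bind the same name: p↦w, k↦y, p↦w1.
  (∃p ∀k (¬G(p,p) ∧ ¬J(k,k))) ∨ (∀w ∀y (J(y,y) ∨ J(w,y))) ∨ (∃w1 G(w1,w1))
Extract every quantifier outward, since the variables are now distinct and don't occur free across branches:
  ∃p ∀k ∀w ∀y ∃w1 (¬G(p,p) ∧ ¬J(k,k) ∨ J(y,y) ∨ J(w,y) ∨ G(w1,w1))

∃p ∀k ∀w ∀y ∃w1 (¬G(p,p) ∧ ¬J(k,k) ∨ J(y,y) ∨ J(w,y) ∨ G(w1,w1))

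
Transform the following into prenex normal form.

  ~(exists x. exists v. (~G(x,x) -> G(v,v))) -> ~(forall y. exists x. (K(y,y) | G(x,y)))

Rewrite implications/biconditionals: A → B as ¬A ∨ B.
  ~~(exists x. exists v. (~~G(x,x) | G(v,v))) | ~(forall y. exists x. (K(y,y) | G(x,y)))
Drive negations inward (¬∀x A ≡ ∃x ¬A, ¬∃x A ≡ ∀x ¬A, De Morgan for ∧/∨):
  (exists x. exists v. (G(x,x) | G(v,v))) | (exists y. forall x. (~K(y,y) & ~G(x,y)))
Standardize variables apart so no two quantifiers bind the same name: x↦w.
  (exists x. exists v. (G(x,x) | G(v,v))) | (exists y. forall w. (~K(y,y) & ~G(w,y)))
Finally move all quantifiers to the prefix:
  exists x. exists v. exists y. forall w. (G(x,x) | G(v,v) | ~K(y,y) & ~G(w,y))

exists x. exists v. exists y. forall w. (G(x,x) | G(v,v) | ~K(y,y) & ~G(w,y))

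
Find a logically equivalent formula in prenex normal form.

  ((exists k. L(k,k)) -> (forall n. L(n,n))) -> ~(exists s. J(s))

Eliminate → and ↔ using ¬ and ∨.
  ~(~(exists k. L(k,k)) | (forall n. L(n,n))) | ~(exists s. J(s))
Push ¬ through the quantifiers and connectives to reach negation normal form:
  (exists k. L(k,k)) & (exists n. ~L(n,n)) | (forall s. ~J(s))
All bound variables are already distinct, so no renaming is needed.
Finally move all quantifiers to the prefix:
  exists k. exists n. forall s. (L(k,k) & ~L(n,n) | ~J(s))

exists k. exists n. forall s. (L(k,k) & ~L(n,n) | ~J(s))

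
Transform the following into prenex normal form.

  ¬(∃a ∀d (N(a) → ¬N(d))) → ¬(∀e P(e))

∃a ∀d ∃e (¬N(a) ∨ ¬N(d) ∨ ¬P(e))

Rewrite implications/biconditionals: A → B as ¬A ∨ B.
  ¬¬(∃a ∀d (¬N(a) ∨ ¬N(d))) ∨ ¬(∀e P(e))
Push ¬ through the quantifiers and connectives to reach negation normal form:
  (∃a ∀d (¬N(a) ∨ ¬N(d))) ∨ (∃e ¬P(e))
Pull the quantifiers to the front (each side's bound variable is not free in the other side):
  ∃a ∀d ∃e (¬N(a) ∨ ¬N(d) ∨ ¬P(e))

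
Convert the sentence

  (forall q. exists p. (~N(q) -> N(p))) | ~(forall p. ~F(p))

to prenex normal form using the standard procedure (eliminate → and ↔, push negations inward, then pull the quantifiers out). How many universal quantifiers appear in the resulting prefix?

Rewrite implications/biconditionals: A → B as ¬A ∨ B.
  (forall q. exists p. (~~N(q) | N(p))) | ~(forall p. ~F(p))
Push ¬ through the quantifiers and connectives to reach negation normal form:
  (forall q. exists p. (N(q) | N(p))) | (exists p. F(p))
Rename bound variables to avoid capture: p↦r.
  (forall q. exists p. (N(q) | N(p))) | (exists r. F(r))
Extract every quantifier outward, since the variables are now distinct and don't occur free across branches:
  forall q. exists p. exists r. (N(q) | N(p) | F(r))
The prefix is forall q exists p exists r: 1 universal, 2 existential.

1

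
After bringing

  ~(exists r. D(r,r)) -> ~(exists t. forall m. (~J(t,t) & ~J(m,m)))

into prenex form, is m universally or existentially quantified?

First replace A → B with ¬A ∨ B.
  ~~(exists r. D(r,r)) | ~(exists t. forall m. (~J(t,t) & ~J(m,m)))
Push ¬ through the quantifiers and connectives to reach negation normal form:
  (exists r. D(r,r)) | (forall t. exists m. (J(t,t) | J(m,m)))
All bound variables are already distinct, so no renaming is needed.
Pull the quantifiers to the front (each side's bound variable is not free in the other side):
  exists r. forall t. exists m. (D(r,r) | J(t,t) | J(m,m))
The quantifier forall m sits under an odd number of negations (counting the antecedent side of each →), so it flips to exists m.

existential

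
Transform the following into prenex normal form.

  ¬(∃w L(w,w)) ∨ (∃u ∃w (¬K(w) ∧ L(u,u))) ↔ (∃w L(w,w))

Rewrite implications/biconditionals: A → B as ¬A ∨ B; A ↔ B as (¬A ∨ B) ∧ (¬B ∨ A).
  (¬(¬(∃w L(w,w)) ∨ (∃u ∃w (¬K(w) ∧ L(u,u)))) ∨ (∃w L(w,w))) ∧ (¬(∃w L(w,w)) ∨ ¬(∃w L(w,w)) ∨ (∃u ∃w (¬K(w) ∧ L(u,u))))
Move each ¬ inward, flipping quantifiers it crosses:
  ((∃w L(w,w)) ∧ (∀u ∀w (K(w) ∨ ¬L(u,u))) ∨ (∃w L(w,w))) ∧ ((∀w ¬L(w,w)) ∨ (∀w ¬L(w,w)) ∨ (∃u ∃w (¬K(w) ∧ L(u,u))))
Give each quantifier a distinct variable: w↦x, w↦b, w↦z1, w↦w1, u↦x1, w↦a.
  ((∃w L(w,w)) ∧ (∀u ∀x (K(x) ∨ ¬L(u,u))) ∨ (∃b L(b,b))) ∧ ((∀z1 ¬L(z1,z1)) ∨ (∀w1 ¬L(w1,w1)) ∨ (∃x1 ∃a (¬K(a) ∧ L(x1,x1))))
Extract every quantifier outward, since the variables are now distinct and don't occur free across branches:
  ∃w ∀u ∀x ∃b ∀z1 ∀w1 ∃x1 ∃a ((L(w,w) ∧ (K(x) ∨ ¬L(u,u)) ∨ L(b,b)) ∧ (¬L(z1,z1) ∨ ¬L(w1,w1) ∨ ¬K(a) ∧ L(x1,x1)))

∃w ∀u ∀x ∃b ∀z1 ∀w1 ∃x1 ∃a ((L(w,w) ∧ (K(x) ∨ ¬L(u,u)) ∨ L(b,b)) ∧ (¬L(z1,z1) ∨ ¬L(w1,w1) ∨ ¬K(a) ∧ L(x1,x1)))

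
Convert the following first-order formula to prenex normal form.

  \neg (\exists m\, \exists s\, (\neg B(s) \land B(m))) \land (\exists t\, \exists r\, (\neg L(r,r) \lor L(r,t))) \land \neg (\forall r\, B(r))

\forall m\, \forall s\, \exists t\, \exists r\, \exists z1\, ((B(s) \lor \neg B(m)) \land (\neg L(r,r) \lor L(r,t)) \land \neg B(z1))

Drive negations inward (¬∀x A ≡ ∃x ¬A, ¬∃x A ≡ ∀x ¬A, De Morgan for ∧/∨):
  (\forall m\, \forall s\, (B(s) \lor \neg B(m))) \land (\exists t\, \exists r\, (\neg L(r,r) \lor L(r,t))) \land (\exists r\, \neg B(r))
Rename bound variables to avoid capture: r↦z1.
  (\forall m\, \forall s\, (B(s) \lor \neg B(m))) \land (\exists t\, \exists r\, (\neg L(r,r) \lor L(r,t))) \land (\exists z1\, \neg B(z1))
Finally move all quantifiers to the prefix:
  \forall m\, \forall s\, \exists t\, \exists r\, \exists z1\, ((B(s) \lor \neg B(m)) \land (\neg L(r,r) \lor L(r,t)) \land \neg B(z1))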